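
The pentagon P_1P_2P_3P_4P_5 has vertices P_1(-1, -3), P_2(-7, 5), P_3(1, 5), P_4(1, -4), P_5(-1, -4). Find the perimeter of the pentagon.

30

|P_1P_2| = √((-6)² + (8)²) = √100 = 10
|P_2P_3| = √((8)² + (0)²) = √64 = 8
|P_3P_4| = √((0)² + (-9)²) = √81 = 9
|P_4P_5| = √((-2)² + (0)²) = √4 = 2
|P_5P_1| = √((0)² + (1)²) = √1 = 1
Perimeter = 10 + 8 + 9 + 2 + 1 = 30.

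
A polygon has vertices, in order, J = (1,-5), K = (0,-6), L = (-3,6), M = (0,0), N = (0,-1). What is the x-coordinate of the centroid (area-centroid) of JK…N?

-49/69

Apply the surveyor's formula. First the cross-terms c_i = x_i·y_{i+1} − x_{i+1}·y_i:
  -6, -18, 0, 0, 1  ⇒  2A = -23, A = -11.5.
Then Σ (x_i + x_{i+1})·c_i = 49, so x̄ = 49 / (6·(-11.5)) = -49/69.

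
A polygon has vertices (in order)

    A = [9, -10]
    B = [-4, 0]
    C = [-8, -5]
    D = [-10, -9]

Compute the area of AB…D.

Apply the shoelace (surveyor's) formula: 2A = Σ (x_i·y_{i+1} − x_{i+1}·y_i), indices taken mod 4.
Σ = (-40) + (20) + (22) + (181) = 183
Area = |Σ|/2 = 91.5.

91.5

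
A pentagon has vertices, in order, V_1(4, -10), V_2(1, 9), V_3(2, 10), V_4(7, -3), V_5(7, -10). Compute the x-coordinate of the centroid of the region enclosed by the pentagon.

166/39

Apply the shoelace (surveyor's) formula. First the cross-terms c_i = x_i·y_{i+1} − x_{i+1}·y_i:
  46, -8, -76, -49, -30  ⇒  2A = -117, A = -58.5.
Then Σ (x_i + x_{i+1})·c_i = -1494, so x̄ = -1494 / (6·(-58.5)) = 166/39.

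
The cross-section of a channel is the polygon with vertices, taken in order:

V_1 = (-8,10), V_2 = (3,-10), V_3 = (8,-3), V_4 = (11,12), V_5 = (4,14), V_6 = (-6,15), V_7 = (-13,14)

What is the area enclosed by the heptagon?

Apply the surveyor's formula: 2A = Σ (x_i·y_{i+1} − x_{i+1}·y_i), indices taken mod 7.
Σ = (50) + (71) + (129) + (106) + (144) + (111) + (-18) = 593
Area = |Σ|/2 = 296.5.

296.5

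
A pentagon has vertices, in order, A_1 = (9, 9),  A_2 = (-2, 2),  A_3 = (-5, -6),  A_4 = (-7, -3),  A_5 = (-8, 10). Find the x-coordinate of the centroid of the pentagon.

Apply the shoelace (surveyor's) formula. First the cross-terms c_i = x_i·y_{i+1} − x_{i+1}·y_i:
  36, 22, -27, -94, -162  ⇒  2A = -225, A = -112.5.
Then Σ (x_i + x_{i+1})·c_i = 1670, so x̄ = 1670 / (6·(-112.5)) = -334/135.

-334/135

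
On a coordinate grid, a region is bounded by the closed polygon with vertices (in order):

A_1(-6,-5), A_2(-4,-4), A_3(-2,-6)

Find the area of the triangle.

3

Apply the shoelace formula: 2A = Σ (x_i·y_{i+1} − x_{i+1}·y_i), indices taken mod 3.
Σ = (4) + (16) + (-26) = -6
Area = |Σ|/2 = 3.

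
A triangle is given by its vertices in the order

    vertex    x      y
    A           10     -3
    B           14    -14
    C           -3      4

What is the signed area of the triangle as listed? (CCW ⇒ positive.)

-57.5

Apply the shoelace (surveyor's) formula: 2A = Σ (x_i·y_{i+1} − x_{i+1}·y_i), indices taken mod 3.
A→B: (10)(-14) − (14)(-3) = -98
B→C: (14)(4) − (-3)(-14) = 14
C→A: (-3)(-3) − (10)(4) = -31
Σ = -115
Signed area = Σ/2 = -57.5 (negative ⇒ clockwise traversal).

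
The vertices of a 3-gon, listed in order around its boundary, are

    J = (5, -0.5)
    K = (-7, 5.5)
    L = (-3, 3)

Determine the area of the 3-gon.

3

Apply the shoelace (surveyor's) formula: 2A = Σ (x_i·y_{i+1} − x_{i+1}·y_i), indices taken mod 3.
J→K: (5)(5.5) − (-7)(-0.5) = 24
K→L: (-7)(3) − (-3)(5.5) = -4.5
L→J: (-3)(-0.5) − (5)(3) = -13.5
Σ = 6
Area = |Σ|/2 = 3.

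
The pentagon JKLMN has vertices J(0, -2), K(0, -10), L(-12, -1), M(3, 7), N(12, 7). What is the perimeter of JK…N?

64

|JK| = √((0)² + (-8)²) = √64 = 8
|KL| = √((-12)² + (9)²) = √225 = 15
|LM| = √((15)² + (8)²) = √289 = 17
|MN| = √((9)² + (0)²) = √81 = 9
|NJ| = √((-12)² + (-9)²) = √225 = 15
Perimeter = 8 + 15 + 17 + 9 + 15 = 64.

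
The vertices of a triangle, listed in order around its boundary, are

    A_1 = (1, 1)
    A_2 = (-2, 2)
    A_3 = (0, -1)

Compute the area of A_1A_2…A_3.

Cross-terms: 4, 2, 1  ⇒  Σ = 7
Area = |Σ|/2 = 3.5.

3.5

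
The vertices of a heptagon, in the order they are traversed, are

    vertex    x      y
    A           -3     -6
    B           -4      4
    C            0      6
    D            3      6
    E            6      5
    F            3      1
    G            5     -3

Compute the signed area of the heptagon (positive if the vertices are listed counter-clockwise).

-80.5

Apply the shoelace formula: 2A = Σ (x_i·y_{i+1} − x_{i+1}·y_i), indices taken mod 7.
Σ = (-36) + (-24) + (-18) + (-21) + (-9) + (-14) + (-39) = -161
Signed area = Σ/2 = -80.5 (negative ⇒ clockwise traversal).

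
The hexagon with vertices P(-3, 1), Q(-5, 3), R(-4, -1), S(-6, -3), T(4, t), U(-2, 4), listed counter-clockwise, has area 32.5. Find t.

-2

The doubled signed area Σ (x_i y_{i+1} − x_{i+1} y_i) is linear in t.
With t=0 it equals 57; the coefficient of t is -4 (from the two edges through T).
So -4·t + 57 = 2·32.5 = 65 ⇒ t = -2.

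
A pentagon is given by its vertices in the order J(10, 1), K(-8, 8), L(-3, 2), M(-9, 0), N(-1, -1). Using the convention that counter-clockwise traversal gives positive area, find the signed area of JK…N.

Σ = (88) + (8) + (18) + (9) + (9) = 132
Signed area = Σ/2 = 66 (positive ⇒ counter-clockwise traversal).

66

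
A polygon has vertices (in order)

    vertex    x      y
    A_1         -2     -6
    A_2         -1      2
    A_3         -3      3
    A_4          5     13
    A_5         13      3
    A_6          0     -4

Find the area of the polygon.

137.5

A_1→A_2: (-2)(2) − (-1)(-6) = -10
A_2→A_3: (-1)(3) − (-3)(2) = 3
A_3→A_4: (-3)(13) − (5)(3) = -54
A_4→A_5: (5)(3) − (13)(13) = -154
A_5→A_6: (13)(-4) − (0)(3) = -52
A_6→A_1: (0)(-6) − (-2)(-4) = -8
Σ = -275
Area = |Σ|/2 = 137.5.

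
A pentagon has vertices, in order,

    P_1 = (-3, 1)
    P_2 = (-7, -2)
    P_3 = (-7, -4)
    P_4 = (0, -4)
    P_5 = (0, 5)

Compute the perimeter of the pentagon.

|P_1P_2| = √((-4)² + (-3)²) = √25 = 5
|P_2P_3| = √((0)² + (-2)²) = √4 = 2
|P_3P_4| = √((7)² + (0)²) = √49 = 7
|P_4P_5| = √((0)² + (9)²) = √81 = 9
|P_5P_1| = √((-3)² + (-4)²) = √25 = 5
Perimeter = 5 + 2 + 7 + 9 + 5 = 28.

28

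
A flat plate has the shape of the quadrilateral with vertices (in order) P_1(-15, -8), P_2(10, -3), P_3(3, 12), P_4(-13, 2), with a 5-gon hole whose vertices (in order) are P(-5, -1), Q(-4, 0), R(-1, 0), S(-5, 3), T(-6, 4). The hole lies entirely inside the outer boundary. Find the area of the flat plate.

266.5

Outer boundary:
Apply Gauss's area formula: 2A = Σ (x_i·y_{i+1} − x_{i+1}·y_i), indices taken mod 4.
P_1→P_2: (-15)(-3) − (10)(-8) = 125
P_2→P_3: (10)(12) − (3)(-3) = 129
P_3→P_4: (3)(2) − (-13)(12) = 162
P_4→P_1: (-13)(-8) − (-15)(2) = 134
Σ = 550
Area = |Σ|/2 = 275.
Hole:
Σ = (-4) + (0) + (-3) + (-2) + (26) = 17
Area = |Σ|/2 = 8.5.
Net area = 275 − 8.5 = 266.5.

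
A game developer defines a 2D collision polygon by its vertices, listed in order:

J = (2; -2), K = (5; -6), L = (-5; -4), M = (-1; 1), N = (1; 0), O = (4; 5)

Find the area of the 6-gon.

J→K: (2)(-6) − (5)(-2) = -2
K→L: (5)(-4) − (-5)(-6) = -50
L→M: (-5)(1) − (-1)(-4) = -9
M→N: (-1)(0) − (1)(1) = -1
N→O: (1)(5) − (4)(0) = 5
O→J: (4)(-2) − (2)(5) = -18
Σ = -75
Area = |Σ|/2 = 37.5.

37.5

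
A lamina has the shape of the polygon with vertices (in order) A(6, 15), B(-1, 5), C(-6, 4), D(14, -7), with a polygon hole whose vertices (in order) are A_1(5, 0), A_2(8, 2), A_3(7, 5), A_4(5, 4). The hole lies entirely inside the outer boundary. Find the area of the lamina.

Outer boundary:
Cross-terms: 45, 26, -14, 252  ⇒  Σ = 309
Area = |Σ|/2 = 154.5.
Hole:
Apply the shoelace (surveyor's) formula: 2A = Σ (x_i·y_{i+1} − x_{i+1}·y_i), indices taken mod 4.
Σ = (10) + (26) + (3) + (-20) = 19
Area = |Σ|/2 = 9.5.
Net area = 154.5 − 9.5 = 145.

145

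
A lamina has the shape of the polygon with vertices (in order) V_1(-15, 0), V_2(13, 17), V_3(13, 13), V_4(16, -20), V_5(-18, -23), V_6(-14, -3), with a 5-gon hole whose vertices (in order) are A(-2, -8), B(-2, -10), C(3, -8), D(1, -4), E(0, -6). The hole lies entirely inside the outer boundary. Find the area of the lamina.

Outer boundary:
Apply the surveyor's formula: 2A = Σ (x_i·y_{i+1} − x_{i+1}·y_i), indices taken mod 6.
V_1→V_2: (-15)(17) − (13)(0) = -255
V_2→V_3: (13)(13) − (13)(17) = -52
V_3→V_4: (13)(-20) − (16)(13) = -468
V_4→V_5: (16)(-23) − (-18)(-20) = -728
V_5→V_6: (-18)(-3) − (-14)(-23) = -268
V_6→V_1: (-14)(0) − (-15)(-3) = -45
Σ = -1816
Area = |Σ|/2 = 908.
Hole:
Apply Gauss's area formula: 2A = Σ (x_i·y_{i+1} − x_{i+1}·y_i), indices taken mod 5.
A→B: (-2)(-10) − (-2)(-8) = 4
B→C: (-2)(-8) − (3)(-10) = 46
C→D: (3)(-4) − (1)(-8) = -4
D→E: (1)(-6) − (0)(-4) = -6
E→A: (0)(-8) − (-2)(-6) = -12
Σ = 28
Area = |Σ|/2 = 14.
Net area = 908 − 14 = 894.

894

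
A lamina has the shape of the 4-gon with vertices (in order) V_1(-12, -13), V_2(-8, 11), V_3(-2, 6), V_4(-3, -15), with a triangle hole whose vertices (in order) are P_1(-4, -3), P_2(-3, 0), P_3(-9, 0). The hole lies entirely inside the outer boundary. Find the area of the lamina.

168.5

Outer boundary:
Apply Gauss's area formula: 2A = Σ (x_i·y_{i+1} − x_{i+1}·y_i), indices taken mod 4.
Cross-terms: -236, -26, 48, -141  ⇒  Σ = -355
Area = |Σ|/2 = 177.5.
Hole:
Apply the shoelace formula: 2A = Σ (x_i·y_{i+1} − x_{i+1}·y_i), indices taken mod 3.
Σ = (-9) + (0) + (27) = 18
Area = |Σ|/2 = 9.
Net area = 177.5 − 9 = 168.5.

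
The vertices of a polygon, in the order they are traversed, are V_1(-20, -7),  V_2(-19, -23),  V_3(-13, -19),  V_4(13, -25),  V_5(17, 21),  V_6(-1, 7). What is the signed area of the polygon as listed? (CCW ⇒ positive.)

Apply Gauss's area formula: 2A = Σ (x_i·y_{i+1} − x_{i+1}·y_i), indices taken mod 6.
Cross-terms: 327, 62, 572, 698, 140, 147  ⇒  Σ = 1946
Signed area = Σ/2 = 973 (positive ⇒ counter-clockwise traversal).

973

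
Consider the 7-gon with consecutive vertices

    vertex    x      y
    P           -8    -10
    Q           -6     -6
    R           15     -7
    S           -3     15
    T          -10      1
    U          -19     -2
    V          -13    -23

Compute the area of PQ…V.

Σ = (-12) + (132) + (204) + (147) + (39) + (411) + (-54) = 867
Area = |Σ|/2 = 433.5.

433.5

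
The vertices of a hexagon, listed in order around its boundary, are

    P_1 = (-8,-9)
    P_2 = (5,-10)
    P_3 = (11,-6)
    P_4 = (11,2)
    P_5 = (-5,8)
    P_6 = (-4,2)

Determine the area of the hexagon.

232.5

Cross-terms: 125, 80, 88, 98, 22, 52  ⇒  Σ = 465
Area = |Σ|/2 = 232.5.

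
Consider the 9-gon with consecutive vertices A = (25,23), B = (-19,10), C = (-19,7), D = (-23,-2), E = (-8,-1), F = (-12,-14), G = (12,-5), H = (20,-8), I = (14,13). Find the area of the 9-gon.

825.5

Apply Gauss's area formula: 2A = Σ (x_i·y_{i+1} − x_{i+1}·y_i), indices taken mod 9.
Cross-terms: 687, 57, 199, 7, 100, 228, 4, 372, -3  ⇒  Σ = 1651
Area = |Σ|/2 = 825.5.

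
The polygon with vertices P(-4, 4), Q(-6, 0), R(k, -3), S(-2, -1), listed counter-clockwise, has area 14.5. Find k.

-5

The doubled signed area Σ (x_i y_{i+1} − x_{i+1} y_i) is linear in k.
With k=0 it equals 24; the coefficient of k is -1 (from the two edges through R).
So -1·k + 24 = 2·14.5 = 29 ⇒ k = -5.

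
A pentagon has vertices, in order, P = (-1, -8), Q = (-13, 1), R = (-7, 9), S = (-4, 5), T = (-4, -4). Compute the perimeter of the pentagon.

44

|PQ| = √((-12)² + (9)²) = √225 = 15
|QR| = √((6)² + (8)²) = √100 = 10
|RS| = √((3)² + (-4)²) = √25 = 5
|ST| = √((0)² + (-9)²) = √81 = 9
|TP| = √((3)² + (-4)²) = √25 = 5
Perimeter = 15 + 10 + 5 + 9 + 5 = 44.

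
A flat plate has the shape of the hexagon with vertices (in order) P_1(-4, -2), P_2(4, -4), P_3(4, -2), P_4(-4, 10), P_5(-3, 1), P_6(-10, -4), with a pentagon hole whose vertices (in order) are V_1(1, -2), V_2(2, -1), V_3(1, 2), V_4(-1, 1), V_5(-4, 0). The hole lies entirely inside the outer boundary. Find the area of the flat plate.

46.5

Outer boundary:
Apply the shoelace formula: 2A = Σ (x_i·y_{i+1} − x_{i+1}·y_i), indices taken mod 6.
Cross-terms: 24, 8, 32, 26, 22, 4  ⇒  Σ = 116
Area = |Σ|/2 = 58.
Hole:
Cross-terms: 3, 5, 3, 4, 8  ⇒  Σ = 23
Area = |Σ|/2 = 11.5.
Net area = 58 − 11.5 = 46.5.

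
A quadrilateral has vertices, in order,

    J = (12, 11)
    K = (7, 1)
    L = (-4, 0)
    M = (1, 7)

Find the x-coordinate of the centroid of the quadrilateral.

116/27

Apply the shoelace formula. First the cross-terms c_i = x_i·y_{i+1} − x_{i+1}·y_i:
  -65, 4, -28, -73  ⇒  2A = -162, A = -81.
Then Σ (x_i + x_{i+1})·c_i = -2088, so x̄ = -2088 / (6·(-81)) = 116/27.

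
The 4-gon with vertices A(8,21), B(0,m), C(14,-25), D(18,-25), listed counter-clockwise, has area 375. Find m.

The doubled signed area Σ (x_i y_{i+1} − x_{i+1} y_i) is linear in m.
With m=0 it equals 678; the coefficient of m is -6 (from the two edges through B).
So -6·m + 678 = 2·375 = 750 ⇒ m = -12.

-12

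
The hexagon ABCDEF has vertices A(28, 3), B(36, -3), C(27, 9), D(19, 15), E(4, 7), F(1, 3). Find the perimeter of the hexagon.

|AB| = √((8)² + (-6)²) = √100 = 10
|BC| = √((-9)² + (12)²) = √225 = 15
|CD| = √((-8)² + (6)²) = √100 = 10
|DE| = √((-15)² + (-8)²) = √289 = 17
|EF| = √((-3)² + (-4)²) = √25 = 5
|FA| = √((27)² + (0)²) = √729 = 27
Perimeter = 10 + 15 + 10 + 17 + 5 + 27 = 84.

84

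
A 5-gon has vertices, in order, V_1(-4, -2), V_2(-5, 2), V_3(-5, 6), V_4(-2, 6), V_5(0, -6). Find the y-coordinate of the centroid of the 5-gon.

Apply the surveyor's formula. First the cross-terms c_i = x_i·y_{i+1} − x_{i+1}·y_i:
  -18, -20, -18, 12, -24  ⇒  2A = -68, A = -34.
Then Σ (y_i + y_{i+1})·c_i = -184, so ȳ = -184 / (6·(-34)) = 46/51.

46/51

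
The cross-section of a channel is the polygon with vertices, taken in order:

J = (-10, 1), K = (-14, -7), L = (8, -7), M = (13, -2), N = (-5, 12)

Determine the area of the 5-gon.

Apply Gauss's area formula: 2A = Σ (x_i·y_{i+1} − x_{i+1}·y_i), indices taken mod 5.
Σ = (84) + (154) + (75) + (146) + (115) = 574
Area = |Σ|/2 = 287.

287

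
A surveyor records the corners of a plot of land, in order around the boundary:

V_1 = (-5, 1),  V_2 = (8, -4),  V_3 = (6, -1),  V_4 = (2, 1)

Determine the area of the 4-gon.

21.5

Cross-terms: 12, 16, 8, 7  ⇒  Σ = 43
Area = |Σ|/2 = 21.5.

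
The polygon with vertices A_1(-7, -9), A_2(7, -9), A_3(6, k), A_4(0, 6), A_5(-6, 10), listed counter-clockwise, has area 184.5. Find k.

-1

The doubled signed area Σ (x_i y_{i+1} − x_{i+1} y_i) is linear in k.
With k=0 it equals 376; the coefficient of k is 7 (from the two edges through A_3).
So 7·k + 376 = 2·184.5 = 369 ⇒ k = -1.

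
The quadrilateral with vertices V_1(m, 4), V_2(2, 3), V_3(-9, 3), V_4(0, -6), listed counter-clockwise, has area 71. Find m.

The doubled signed area Σ (x_i y_{i+1} − x_{i+1} y_i) is linear in m.
With m=0 it equals 79; the coefficient of m is 9 (from the two edges through V_1).
So 9·m + 79 = 2·71 = 142 ⇒ m = 7.

7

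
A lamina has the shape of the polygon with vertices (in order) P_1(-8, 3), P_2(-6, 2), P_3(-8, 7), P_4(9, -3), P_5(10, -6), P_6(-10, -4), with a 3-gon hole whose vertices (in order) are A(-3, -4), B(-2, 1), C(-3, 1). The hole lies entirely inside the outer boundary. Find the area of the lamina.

122

Outer boundary:
Cross-terms: 2, -26, -39, -24, -100, -62  ⇒  Σ = -249
Area = |Σ|/2 = 124.5.
Hole:
Σ = (-11) + (1) + (15) = 5
Area = |Σ|/2 = 2.5.
Net area = 124.5 − 2.5 = 122.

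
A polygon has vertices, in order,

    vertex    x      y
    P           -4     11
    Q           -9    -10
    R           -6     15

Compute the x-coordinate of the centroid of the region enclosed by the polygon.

-19/3

Apply the surveyor's formula. First the cross-terms c_i = x_i·y_{i+1} − x_{i+1}·y_i:
  139, -195, -6  ⇒  2A = -62, A = -31.
Then Σ (x_i + x_{i+1})·c_i = 1178, so x̄ = 1178 / (6·(-31)) = -19/3.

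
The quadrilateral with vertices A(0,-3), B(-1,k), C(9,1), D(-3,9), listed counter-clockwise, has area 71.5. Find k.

-6

The doubled signed area Σ (x_i y_{i+1} − x_{i+1} y_i) is linear in k.
With k=0 it equals 89; the coefficient of k is -9 (from the two edges through B).
So -9·k + 89 = 2·71.5 = 143 ⇒ k = -6.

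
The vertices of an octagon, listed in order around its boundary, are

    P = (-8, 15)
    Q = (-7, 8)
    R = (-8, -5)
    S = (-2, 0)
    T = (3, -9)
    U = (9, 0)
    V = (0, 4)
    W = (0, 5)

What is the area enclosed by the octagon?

Apply Gauss's area formula: 2A = Σ (x_i·y_{i+1} − x_{i+1}·y_i), indices taken mod 8.
P→Q: (-8)(8) − (-7)(15) = 41
Q→R: (-7)(-5) − (-8)(8) = 99
R→S: (-8)(0) − (-2)(-5) = -10
S→T: (-2)(-9) − (3)(0) = 18
T→U: (3)(0) − (9)(-9) = 81
U→V: (9)(4) − (0)(0) = 36
V→W: (0)(5) − (0)(4) = 0
W→P: (0)(15) − (-8)(5) = 40
Σ = 305
Area = |Σ|/2 = 152.5.

152.5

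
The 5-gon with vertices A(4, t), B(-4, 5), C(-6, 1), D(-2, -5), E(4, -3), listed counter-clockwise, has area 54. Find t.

The doubled signed area Σ (x_i y_{i+1} − x_{i+1} y_i) is linear in t.
With t=0 it equals 116; the coefficient of t is 8 (from the two edges through A).
So 8·t + 116 = 2·54 = 108 ⇒ t = -1.

-1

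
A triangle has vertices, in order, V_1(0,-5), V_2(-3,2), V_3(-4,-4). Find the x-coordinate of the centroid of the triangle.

-7/3

Apply Gauss's area formula. First the cross-terms c_i = x_i·y_{i+1} − x_{i+1}·y_i:
  -15, 20, 20  ⇒  2A = 25, A = 12.5.
Then Σ (x_i + x_{i+1})·c_i = -175, so x̄ = -175 / (6·12.5) = -7/3.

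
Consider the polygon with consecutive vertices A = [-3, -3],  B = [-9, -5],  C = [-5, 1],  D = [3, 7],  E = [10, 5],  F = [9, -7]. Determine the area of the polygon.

Σ = (-12) + (-34) + (-38) + (-55) + (-115) + (-48) = -302
Area = |Σ|/2 = 151.

151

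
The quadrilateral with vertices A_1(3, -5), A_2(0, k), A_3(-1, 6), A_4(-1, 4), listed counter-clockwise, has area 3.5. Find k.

The doubled signed area Σ (x_i y_{i+1} − x_{i+1} y_i) is linear in k.
With k=0 it equals -5; the coefficient of k is 4 (from the two edges through A_2).
So 4·k + -5 = 2·3.5 = 7 ⇒ k = 3.

3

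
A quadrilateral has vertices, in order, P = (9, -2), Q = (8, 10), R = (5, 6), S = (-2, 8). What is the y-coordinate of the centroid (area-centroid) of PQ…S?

Apply the shoelace formula. First the cross-terms c_i = x_i·y_{i+1} − x_{i+1}·y_i:
  106, -2, 52, -68  ⇒  2A = 88, A = 44.
Then Σ (y_i + y_{i+1})·c_i = 1136, so ȳ = 1136 / (6·44) = 142/33.

142/33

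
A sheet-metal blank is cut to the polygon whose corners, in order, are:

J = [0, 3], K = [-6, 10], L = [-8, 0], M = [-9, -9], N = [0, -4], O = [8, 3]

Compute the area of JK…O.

131

J→K: (0)(10) − (-6)(3) = 18
K→L: (-6)(0) − (-8)(10) = 80
L→M: (-8)(-9) − (-9)(0) = 72
M→N: (-9)(-4) − (0)(-9) = 36
N→O: (0)(3) − (8)(-4) = 32
O→J: (8)(3) − (0)(3) = 24
Σ = 262
Area = |Σ|/2 = 131.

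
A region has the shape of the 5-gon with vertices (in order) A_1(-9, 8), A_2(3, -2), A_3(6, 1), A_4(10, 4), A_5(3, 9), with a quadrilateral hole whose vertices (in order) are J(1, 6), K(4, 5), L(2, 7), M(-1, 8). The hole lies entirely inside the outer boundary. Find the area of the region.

99

Outer boundary:
Apply Gauss's area formula: 2A = Σ (x_i·y_{i+1} − x_{i+1}·y_i), indices taken mod 5.
Cross-terms: -6, 15, 14, 78, 105  ⇒  Σ = 206
Area = |Σ|/2 = 103.
Hole:
Cross-terms: -19, 18, 23, -14  ⇒  Σ = 8
Area = |Σ|/2 = 4.
Net area = 103 − 4 = 99.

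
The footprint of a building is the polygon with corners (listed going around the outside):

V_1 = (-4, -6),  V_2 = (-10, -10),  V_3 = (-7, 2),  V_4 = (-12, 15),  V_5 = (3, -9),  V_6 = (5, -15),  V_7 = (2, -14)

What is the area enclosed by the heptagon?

Apply the surveyor's formula: 2A = Σ (x_i·y_{i+1} − x_{i+1}·y_i), indices taken mod 7.
Σ = (-20) + (-90) + (-81) + (63) + (0) + (-40) + (-68) = -236
Area = |Σ|/2 = 118.

118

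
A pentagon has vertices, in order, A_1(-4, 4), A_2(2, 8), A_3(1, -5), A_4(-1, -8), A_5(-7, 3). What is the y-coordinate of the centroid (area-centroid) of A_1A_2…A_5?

Apply the shoelace formula. First the cross-terms c_i = x_i·y_{i+1} − x_{i+1}·y_i:
  -40, -18, -13, -59, -16  ⇒  2A = -146, A = -73.
Then Σ (y_i + y_{i+1})·c_i = -182, so ȳ = -182 / (6·(-73)) = 91/219.

91/219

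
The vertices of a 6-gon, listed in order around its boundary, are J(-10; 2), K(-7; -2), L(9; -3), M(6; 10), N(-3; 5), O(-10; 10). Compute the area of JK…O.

Cross-terms: 34, 39, 108, 60, 20, 80  ⇒  Σ = 341
Area = |Σ|/2 = 170.5.

170.5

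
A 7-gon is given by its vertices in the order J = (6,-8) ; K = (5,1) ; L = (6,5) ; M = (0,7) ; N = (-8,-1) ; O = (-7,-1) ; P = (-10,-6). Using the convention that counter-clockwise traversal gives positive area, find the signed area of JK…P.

156

Σ = (46) + (19) + (42) + (56) + (1) + (32) + (116) = 312
Signed area = Σ/2 = 156 (positive ⇒ counter-clockwise traversal).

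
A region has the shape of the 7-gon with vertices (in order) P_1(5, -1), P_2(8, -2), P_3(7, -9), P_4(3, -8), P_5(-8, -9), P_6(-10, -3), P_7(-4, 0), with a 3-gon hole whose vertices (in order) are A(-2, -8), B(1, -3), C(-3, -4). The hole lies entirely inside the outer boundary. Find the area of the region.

118.5

Outer boundary:
Apply the shoelace formula: 2A = Σ (x_i·y_{i+1} − x_{i+1}·y_i), indices taken mod 7.
Σ = (-2) + (-58) + (-29) + (-91) + (-66) + (-12) + (4) = -254
Area = |Σ|/2 = 127.
Hole:
Apply the surveyor's formula: 2A = Σ (x_i·y_{i+1} − x_{i+1}·y_i), indices taken mod 3.
A→B: (-2)(-3) − (1)(-8) = 14
B→C: (1)(-4) − (-3)(-3) = -13
C→A: (-3)(-8) − (-2)(-4) = 16
Σ = 17
Area = |Σ|/2 = 8.5.
Net area = 127 − 8.5 = 118.5.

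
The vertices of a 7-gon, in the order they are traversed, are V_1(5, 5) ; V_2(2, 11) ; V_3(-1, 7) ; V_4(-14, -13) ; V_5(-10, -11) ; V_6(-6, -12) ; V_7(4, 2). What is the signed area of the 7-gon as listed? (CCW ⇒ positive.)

Apply Gauss's area formula: 2A = Σ (x_i·y_{i+1} − x_{i+1}·y_i), indices taken mod 7.
Σ = (45) + (25) + (111) + (24) + (54) + (36) + (10) = 305
Signed area = Σ/2 = 152.5 (positive ⇒ counter-clockwise traversal).

152.5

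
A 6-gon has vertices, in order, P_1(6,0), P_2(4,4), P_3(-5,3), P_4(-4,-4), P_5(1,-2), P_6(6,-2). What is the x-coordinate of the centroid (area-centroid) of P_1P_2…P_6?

Apply the shoelace (surveyor's) formula. First the cross-terms c_i = x_i·y_{i+1} − x_{i+1}·y_i:
  24, 32, 32, 12, 10, 12  ⇒  2A = 122, A = 61.
Then Σ (x_i + x_{i+1})·c_i = 98, so x̄ = 98 / (6·61) = 49/183.

49/183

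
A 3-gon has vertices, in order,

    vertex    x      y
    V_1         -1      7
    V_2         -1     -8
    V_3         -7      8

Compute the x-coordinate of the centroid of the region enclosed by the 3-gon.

-3

Apply the shoelace (surveyor's) formula. First the cross-terms c_i = x_i·y_{i+1} − x_{i+1}·y_i:
  15, -64, -41  ⇒  2A = -90, A = -45.
Then Σ (x_i + x_{i+1})·c_i = 810, so x̄ = 810 / (6·(-45)) = -3.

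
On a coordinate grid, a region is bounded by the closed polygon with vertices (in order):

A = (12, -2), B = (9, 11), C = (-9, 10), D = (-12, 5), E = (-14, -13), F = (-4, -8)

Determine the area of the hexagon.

402

Apply the shoelace (surveyor's) formula: 2A = Σ (x_i·y_{i+1} − x_{i+1}·y_i), indices taken mod 6.
Cross-terms: 150, 189, 75, 226, 60, 104  ⇒  Σ = 804
Area = |Σ|/2 = 402.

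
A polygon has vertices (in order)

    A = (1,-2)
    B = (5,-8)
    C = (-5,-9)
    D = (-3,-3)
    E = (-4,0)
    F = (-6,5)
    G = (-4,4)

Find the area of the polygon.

Apply the surveyor's formula: 2A = Σ (x_i·y_{i+1} − x_{i+1}·y_i), indices taken mod 7.
Cross-terms: 2, -85, -12, -12, -20, -4, 4  ⇒  Σ = -127
Area = |Σ|/2 = 63.5.

63.5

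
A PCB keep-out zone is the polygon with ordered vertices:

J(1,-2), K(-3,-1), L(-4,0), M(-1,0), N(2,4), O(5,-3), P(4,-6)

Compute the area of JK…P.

30.5

Apply the shoelace (surveyor's) formula: 2A = Σ (x_i·y_{i+1} − x_{i+1}·y_i), indices taken mod 7.
J→K: (1)(-1) − (-3)(-2) = -7
K→L: (-3)(0) − (-4)(-1) = -4
L→M: (-4)(0) − (-1)(0) = 0
M→N: (-1)(4) − (2)(0) = -4
N→O: (2)(-3) − (5)(4) = -26
O→P: (5)(-6) − (4)(-3) = -18
P→J: (4)(-2) − (1)(-6) = -2
Σ = -61
Area = |Σ|/2 = 30.5.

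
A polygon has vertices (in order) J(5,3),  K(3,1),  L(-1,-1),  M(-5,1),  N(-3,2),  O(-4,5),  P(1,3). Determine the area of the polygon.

Σ = (-4) + (-2) + (-6) + (-7) + (-7) + (-17) + (-12) = -55
Area = |Σ|/2 = 27.5.

27.5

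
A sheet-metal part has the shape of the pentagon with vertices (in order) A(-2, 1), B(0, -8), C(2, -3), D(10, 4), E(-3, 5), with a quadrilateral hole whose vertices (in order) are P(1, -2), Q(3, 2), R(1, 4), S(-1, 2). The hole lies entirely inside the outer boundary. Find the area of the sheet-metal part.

Outer boundary:
A→B: (-2)(-8) − (0)(1) = 16
B→C: (0)(-3) − (2)(-8) = 16
C→D: (2)(4) − (10)(-3) = 38
D→E: (10)(5) − (-3)(4) = 62
E→A: (-3)(1) − (-2)(5) = 7
Σ = 139
Area = |Σ|/2 = 69.5.
Hole:
Apply Gauss's area formula: 2A = Σ (x_i·y_{i+1} − x_{i+1}·y_i), indices taken mod 4.
Σ = (8) + (10) + (6) + (0) = 24
Area = |Σ|/2 = 12.
Net area = 69.5 − 12 = 57.5.

57.5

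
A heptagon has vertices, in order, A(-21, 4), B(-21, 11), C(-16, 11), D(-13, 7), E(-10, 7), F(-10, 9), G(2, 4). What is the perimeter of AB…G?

|AB| = √((0)² + (7)²) = √49 = 7
|BC| = √((5)² + (0)²) = √25 = 5
|CD| = √((3)² + (-4)²) = √25 = 5
|DE| = √((3)² + (0)²) = √9 = 3
|EF| = √((0)² + (2)²) = √4 = 2
|FG| = √((12)² + (-5)²) = √169 = 13
|GA| = √((-23)² + (0)²) = √529 = 23
Perimeter = 7 + 5 + 5 + 3 + 2 + 13 + 23 = 58.

58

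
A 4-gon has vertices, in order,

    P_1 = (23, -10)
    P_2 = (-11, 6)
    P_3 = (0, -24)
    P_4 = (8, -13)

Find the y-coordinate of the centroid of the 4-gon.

-895/111

Apply the surveyor's formula. First the cross-terms c_i = x_i·y_{i+1} − x_{i+1}·y_i:
  28, 264, 192, 219  ⇒  2A = 703, A = 351.5.
Then Σ (y_i + y_{i+1})·c_i = -17005, so ȳ = -17005 / (6·351.5) = -895/111.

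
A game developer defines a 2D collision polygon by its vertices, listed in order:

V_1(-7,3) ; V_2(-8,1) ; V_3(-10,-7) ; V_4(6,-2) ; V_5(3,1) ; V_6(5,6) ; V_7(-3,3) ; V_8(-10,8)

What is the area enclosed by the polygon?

Apply the surveyor's formula: 2A = Σ (x_i·y_{i+1} − x_{i+1}·y_i), indices taken mod 8.
Σ = (17) + (66) + (62) + (12) + (13) + (33) + (6) + (26) = 235
Area = |Σ|/2 = 117.5.

117.5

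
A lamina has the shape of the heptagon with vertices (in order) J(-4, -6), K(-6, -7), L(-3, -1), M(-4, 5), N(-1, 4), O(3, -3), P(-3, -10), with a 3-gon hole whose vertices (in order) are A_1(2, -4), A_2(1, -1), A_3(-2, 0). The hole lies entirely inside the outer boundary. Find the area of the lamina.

Outer boundary:
Apply the shoelace (surveyor's) formula: 2A = Σ (x_i·y_{i+1} − x_{i+1}·y_i), indices taken mod 7.
Cross-terms: -8, -15, -19, -11, -9, -39, -22  ⇒  Σ = -123
Area = |Σ|/2 = 61.5.
Hole:
Σ = (2) + (-2) + (8) = 8
Area = |Σ|/2 = 4.
Net area = 61.5 − 4 = 57.5.

57.5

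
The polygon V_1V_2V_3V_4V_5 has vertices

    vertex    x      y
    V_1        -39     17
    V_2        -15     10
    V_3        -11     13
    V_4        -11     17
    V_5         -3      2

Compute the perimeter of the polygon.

90

|V_1V_2| = √((24)² + (-7)²) = √625 = 25
|V_2V_3| = √((4)² + (3)²) = √25 = 5
|V_3V_4| = √((0)² + (4)²) = √16 = 4
|V_4V_5| = √((8)² + (-15)²) = √289 = 17
|V_5V_1| = √((-36)² + (15)²) = √1521 = 39
Perimeter = 25 + 5 + 4 + 17 + 39 = 90.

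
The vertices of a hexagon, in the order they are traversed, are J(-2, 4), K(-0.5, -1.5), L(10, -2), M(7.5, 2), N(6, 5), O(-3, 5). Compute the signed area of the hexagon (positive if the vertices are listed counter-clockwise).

62.25

Apply the shoelace formula: 2A = Σ (x_i·y_{i+1} − x_{i+1}·y_i), indices taken mod 6.
J→K: (-2)(-1.5) − (-0.5)(4) = 5
K→L: (-0.5)(-2) − (10)(-1.5) = 16
L→M: (10)(2) − (7.5)(-2) = 35
M→N: (7.5)(5) − (6)(2) = 25.5
N→O: (6)(5) − (-3)(5) = 45
O→J: (-3)(4) − (-2)(5) = -2
Σ = 124.5
Signed area = Σ/2 = 62.25 (positive ⇒ counter-clockwise traversal).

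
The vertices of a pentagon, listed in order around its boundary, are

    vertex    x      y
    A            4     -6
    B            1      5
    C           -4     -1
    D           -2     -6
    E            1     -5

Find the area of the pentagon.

48.5

Cross-terms: 26, 19, 22, 16, 14  ⇒  Σ = 97
Area = |Σ|/2 = 48.5.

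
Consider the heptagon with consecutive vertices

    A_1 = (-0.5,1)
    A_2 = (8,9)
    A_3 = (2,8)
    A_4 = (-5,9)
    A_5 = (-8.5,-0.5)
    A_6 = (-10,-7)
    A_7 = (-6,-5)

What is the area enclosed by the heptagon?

112.25

Σ = (-12.5) + (46) + (58) + (79) + (54.5) + (8) + (-8.5) = 224.5
Area = |Σ|/2 = 112.25.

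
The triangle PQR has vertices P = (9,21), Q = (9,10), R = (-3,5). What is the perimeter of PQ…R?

|PQ| = √((0)² + (-11)²) = √121 = 11
|QR| = √((-12)² + (-5)²) = √169 = 13
|RP| = √((12)² + (16)²) = √400 = 20
Perimeter = 11 + 13 + 20 = 44.

44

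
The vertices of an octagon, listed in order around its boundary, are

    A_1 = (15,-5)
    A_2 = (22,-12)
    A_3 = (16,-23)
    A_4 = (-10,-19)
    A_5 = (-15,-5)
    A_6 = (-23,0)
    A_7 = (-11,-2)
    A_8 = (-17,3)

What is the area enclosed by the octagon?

Σ = (-70) + (-314) + (-534) + (-235) + (-115) + (46) + (-67) + (40) = -1249
Area = |Σ|/2 = 624.5.

624.5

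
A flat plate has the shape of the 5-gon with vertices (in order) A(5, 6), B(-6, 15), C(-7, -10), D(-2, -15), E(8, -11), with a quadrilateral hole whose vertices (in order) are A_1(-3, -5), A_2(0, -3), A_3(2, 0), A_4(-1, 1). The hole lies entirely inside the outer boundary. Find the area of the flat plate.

290.5

Outer boundary:
Apply Gauss's area formula: 2A = Σ (x_i·y_{i+1} − x_{i+1}·y_i), indices taken mod 5.
Σ = (111) + (165) + (85) + (142) + (103) = 606
Area = |Σ|/2 = 303.
Hole:
Σ = (9) + (6) + (2) + (8) = 25
Area = |Σ|/2 = 12.5.
Net area = 303 − 12.5 = 290.5.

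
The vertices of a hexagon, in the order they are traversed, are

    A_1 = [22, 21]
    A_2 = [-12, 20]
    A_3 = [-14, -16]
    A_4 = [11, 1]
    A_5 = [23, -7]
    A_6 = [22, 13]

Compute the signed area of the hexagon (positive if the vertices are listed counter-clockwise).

Cross-terms: 692, 472, 162, -100, 453, 176  ⇒  Σ = 1855
Signed area = Σ/2 = 927.5 (positive ⇒ counter-clockwise traversal).

927.5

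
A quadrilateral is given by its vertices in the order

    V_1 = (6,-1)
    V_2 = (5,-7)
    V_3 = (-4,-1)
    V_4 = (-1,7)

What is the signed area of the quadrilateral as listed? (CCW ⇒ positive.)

-70

Σ = (-37) + (-33) + (-29) + (-41) = -140
Signed area = Σ/2 = -70 (negative ⇒ clockwise traversal).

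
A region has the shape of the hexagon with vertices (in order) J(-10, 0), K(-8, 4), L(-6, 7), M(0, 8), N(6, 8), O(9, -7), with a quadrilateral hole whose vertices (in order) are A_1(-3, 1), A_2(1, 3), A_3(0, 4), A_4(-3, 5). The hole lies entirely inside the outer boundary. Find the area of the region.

167

Outer boundary:
Apply Gauss's area formula: 2A = Σ (x_i·y_{i+1} − x_{i+1}·y_i), indices taken mod 6.
Σ = (-40) + (-32) + (-48) + (-48) + (-114) + (-70) = -352
Area = |Σ|/2 = 176.
Hole:
Σ = (-10) + (4) + (12) + (12) = 18
Area = |Σ|/2 = 9.
Net area = 176 − 9 = 167.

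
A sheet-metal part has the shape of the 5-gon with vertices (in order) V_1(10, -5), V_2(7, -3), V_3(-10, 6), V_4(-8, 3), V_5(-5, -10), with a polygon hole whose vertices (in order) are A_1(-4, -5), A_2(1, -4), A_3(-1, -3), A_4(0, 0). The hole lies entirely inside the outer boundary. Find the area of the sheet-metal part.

Outer boundary:
Apply the shoelace formula: 2A = Σ (x_i·y_{i+1} − x_{i+1}·y_i), indices taken mod 5.
Σ = (5) + (12) + (18) + (95) + (125) = 255
Area = |Σ|/2 = 127.5.
Hole:
A_1→A_2: (-4)(-4) − (1)(-5) = 21
A_2→A_3: (1)(-3) − (-1)(-4) = -7
A_3→A_4: (-1)(0) − (0)(-3) = 0
A_4→A_1: (0)(-5) − (-4)(0) = 0
Σ = 14
Area = |Σ|/2 = 7.
Net area = 127.5 − 7 = 120.5.

120.5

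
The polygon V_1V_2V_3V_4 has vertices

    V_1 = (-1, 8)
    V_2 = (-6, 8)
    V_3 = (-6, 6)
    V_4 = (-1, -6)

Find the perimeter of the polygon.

|V_1V_2| = √((-5)² + (0)²) = √25 = 5
|V_2V_3| = √((0)² + (-2)²) = √4 = 2
|V_3V_4| = √((5)² + (-12)²) = √169 = 13
|V_4V_1| = √((0)² + (14)²) = √196 = 14
Perimeter = 5 + 2 + 13 + 14 = 34.

34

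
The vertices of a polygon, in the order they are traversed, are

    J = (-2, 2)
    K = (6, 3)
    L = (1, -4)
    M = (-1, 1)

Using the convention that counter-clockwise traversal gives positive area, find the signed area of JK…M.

-24

Apply the shoelace formula: 2A = Σ (x_i·y_{i+1} − x_{i+1}·y_i), indices taken mod 4.
Σ = (-18) + (-27) + (-3) + (0) = -48
Signed area = Σ/2 = -24 (negative ⇒ clockwise traversal).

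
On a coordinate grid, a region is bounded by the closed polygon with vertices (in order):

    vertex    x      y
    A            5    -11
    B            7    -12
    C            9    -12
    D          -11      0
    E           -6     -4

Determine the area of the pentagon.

Σ = (17) + (24) + (-132) + (44) + (86) = 39
Area = |Σ|/2 = 19.5.

19.5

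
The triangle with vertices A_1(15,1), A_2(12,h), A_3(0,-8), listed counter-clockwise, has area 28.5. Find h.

Write out the shoelace sum; only the two edges meeting at A_2 involve h:
2·Area = [(15·h − 12·1) + (12·(-8) − 0·h)] + 120
       = 15·h + 12 = 57
⇒ h = 3.

3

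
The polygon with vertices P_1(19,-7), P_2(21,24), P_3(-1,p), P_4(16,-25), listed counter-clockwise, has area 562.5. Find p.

22

Write out the shoelace sum; only the two edges meeting at P_3 involve p:
2·Area = [(21·p − (-1)·24) + ((-1)·(-25) − 16·p)] + 966
       = 5·p + 1015 = 1125
⇒ p = 22.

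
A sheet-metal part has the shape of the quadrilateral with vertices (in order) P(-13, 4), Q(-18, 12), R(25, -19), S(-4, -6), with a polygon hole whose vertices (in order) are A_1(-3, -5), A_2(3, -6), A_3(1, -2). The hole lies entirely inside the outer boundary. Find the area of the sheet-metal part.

Outer boundary:
Σ = (-84) + (42) + (-226) + (-94) = -362
Area = |Σ|/2 = 181.
Hole:
Apply Gauss's area formula: 2A = Σ (x_i·y_{i+1} − x_{i+1}·y_i), indices taken mod 3.
Cross-terms: 33, 0, -11  ⇒  Σ = 22
Area = |Σ|/2 = 11.
Net area = 181 − 11 = 170.

170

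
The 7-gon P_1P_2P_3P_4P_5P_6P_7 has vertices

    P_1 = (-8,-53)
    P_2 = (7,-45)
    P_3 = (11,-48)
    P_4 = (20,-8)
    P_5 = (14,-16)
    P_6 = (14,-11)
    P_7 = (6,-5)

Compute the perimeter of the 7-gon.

|P_1P_2| = √((15)² + (8)²) = √289 = 17
|P_2P_3| = √((4)² + (-3)²) = √25 = 5
|P_3P_4| = √((9)² + (40)²) = √1681 = 41
|P_4P_5| = √((-6)² + (-8)²) = √100 = 10
|P_5P_6| = √((0)² + (5)²) = √25 = 5
|P_6P_7| = √((-8)² + (6)²) = √100 = 10
|P_7P_1| = √((-14)² + (-48)²) = √2500 = 50
Perimeter = 17 + 5 + 41 + 10 + 5 + 10 + 50 = 138.

138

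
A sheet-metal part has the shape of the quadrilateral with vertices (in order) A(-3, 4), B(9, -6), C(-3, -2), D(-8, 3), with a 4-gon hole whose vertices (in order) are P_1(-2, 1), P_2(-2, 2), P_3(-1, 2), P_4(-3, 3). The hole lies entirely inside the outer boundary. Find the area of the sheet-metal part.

50

Outer boundary:
Apply the surveyor's formula: 2A = Σ (x_i·y_{i+1} − x_{i+1}·y_i), indices taken mod 4.
A→B: (-3)(-6) − (9)(4) = -18
B→C: (9)(-2) − (-3)(-6) = -36
C→D: (-3)(3) − (-8)(-2) = -25
D→A: (-8)(4) − (-3)(3) = -23
Σ = -102
Area = |Σ|/2 = 51.
Hole:
Σ = (-2) + (-2) + (3) + (3) = 2
Area = |Σ|/2 = 1.
Net area = 51 − 1 = 50.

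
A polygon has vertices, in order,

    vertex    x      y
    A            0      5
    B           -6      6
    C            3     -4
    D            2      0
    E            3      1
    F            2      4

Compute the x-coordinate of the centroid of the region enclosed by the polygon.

-13/33

Apply the shoelace (surveyor's) formula. First the cross-terms c_i = x_i·y_{i+1} − x_{i+1}·y_i:
  30, 6, 8, 2, 10, 10  ⇒  2A = 66, A = 33.
Then Σ (x_i + x_{i+1})·c_i = -78, so x̄ = -78 / (6·33) = -13/33.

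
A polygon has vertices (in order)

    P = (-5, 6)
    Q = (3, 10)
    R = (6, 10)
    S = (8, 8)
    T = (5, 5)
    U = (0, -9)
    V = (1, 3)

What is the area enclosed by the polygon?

72.5

Apply Gauss's area formula: 2A = Σ (x_i·y_{i+1} − x_{i+1}·y_i), indices taken mod 7.
Σ = (-68) + (-30) + (-32) + (0) + (-45) + (9) + (21) = -145
Area = |Σ|/2 = 72.5.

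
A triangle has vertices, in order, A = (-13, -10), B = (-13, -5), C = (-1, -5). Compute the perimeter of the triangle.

30

|AB| = √((0)² + (5)²) = √25 = 5
|BC| = √((12)² + (0)²) = √144 = 12
|CA| = √((-12)² + (-5)²) = √169 = 13
Perimeter = 5 + 12 + 13 = 30.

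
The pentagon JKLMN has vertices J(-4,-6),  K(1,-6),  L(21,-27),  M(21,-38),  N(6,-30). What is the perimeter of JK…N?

88

|JK| = √((5)² + (0)²) = √25 = 5
|KL| = √((20)² + (-21)²) = √841 = 29
|LM| = √((0)² + (-11)²) = √121 = 11
|MN| = √((-15)² + (8)²) = √289 = 17
|NJ| = √((-10)² + (24)²) = √676 = 26
Perimeter = 5 + 29 + 11 + 17 + 26 = 88.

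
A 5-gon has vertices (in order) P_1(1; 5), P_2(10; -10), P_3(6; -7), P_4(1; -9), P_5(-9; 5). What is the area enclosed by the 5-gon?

Apply Gauss's area formula: 2A = Σ (x_i·y_{i+1} − x_{i+1}·y_i), indices taken mod 5.
Cross-terms: -60, -10, -47, -76, -50  ⇒  Σ = -243
Area = |Σ|/2 = 121.5.

121.5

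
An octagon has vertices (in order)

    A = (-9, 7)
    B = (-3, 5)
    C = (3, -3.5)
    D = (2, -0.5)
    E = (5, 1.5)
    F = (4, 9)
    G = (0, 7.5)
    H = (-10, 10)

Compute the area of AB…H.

73.25

Apply Gauss's area formula: 2A = Σ (x_i·y_{i+1} − x_{i+1}·y_i), indices taken mod 8.
A→B: (-9)(5) − (-3)(7) = -24
B→C: (-3)(-3.5) − (3)(5) = -4.5
C→D: (3)(-0.5) − (2)(-3.5) = 5.5
D→E: (2)(1.5) − (5)(-0.5) = 5.5
E→F: (5)(9) − (4)(1.5) = 39
F→G: (4)(7.5) − (0)(9) = 30
G→H: (0)(10) − (-10)(7.5) = 75
H→A: (-10)(7) − (-9)(10) = 20
Σ = 146.5
Area = |Σ|/2 = 73.25.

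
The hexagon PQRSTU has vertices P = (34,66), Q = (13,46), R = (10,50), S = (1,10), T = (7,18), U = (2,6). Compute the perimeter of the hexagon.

|PQ| = √((-21)² + (-20)²) = √841 = 29
|QR| = √((-3)² + (4)²) = √25 = 5
|RS| = √((-9)² + (-40)²) = √1681 = 41
|ST| = √((6)² + (8)²) = √100 = 10
|TU| = √((-5)² + (-12)²) = √169 = 13
|UP| = √((32)² + (60)²) = √4624 = 68
Perimeter = 29 + 5 + 41 + 10 + 13 + 68 = 166.

166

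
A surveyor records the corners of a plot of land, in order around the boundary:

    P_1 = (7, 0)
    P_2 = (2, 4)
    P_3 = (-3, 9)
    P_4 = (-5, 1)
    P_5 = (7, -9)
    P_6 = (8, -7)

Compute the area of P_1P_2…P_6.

105

Apply Gauss's area formula: 2A = Σ (x_i·y_{i+1} − x_{i+1}·y_i), indices taken mod 6.
P_1→P_2: (7)(4) − (2)(0) = 28
P_2→P_3: (2)(9) − (-3)(4) = 30
P_3→P_4: (-3)(1) − (-5)(9) = 42
P_4→P_5: (-5)(-9) − (7)(1) = 38
P_5→P_6: (7)(-7) − (8)(-9) = 23
P_6→P_1: (8)(0) − (7)(-7) = 49
Σ = 210
Area = |Σ|/2 = 105.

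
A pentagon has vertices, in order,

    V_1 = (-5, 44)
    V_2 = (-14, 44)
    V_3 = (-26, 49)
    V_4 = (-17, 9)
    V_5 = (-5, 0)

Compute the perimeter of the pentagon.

|V_1V_2| = √((-9)² + (0)²) = √81 = 9
|V_2V_3| = √((-12)² + (5)²) = √169 = 13
|V_3V_4| = √((9)² + (-40)²) = √1681 = 41
|V_4V_5| = √((12)² + (-9)²) = √225 = 15
|V_5V_1| = √((0)² + (44)²) = √1936 = 44
Perimeter = 9 + 13 + 41 + 15 + 44 = 122.

122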